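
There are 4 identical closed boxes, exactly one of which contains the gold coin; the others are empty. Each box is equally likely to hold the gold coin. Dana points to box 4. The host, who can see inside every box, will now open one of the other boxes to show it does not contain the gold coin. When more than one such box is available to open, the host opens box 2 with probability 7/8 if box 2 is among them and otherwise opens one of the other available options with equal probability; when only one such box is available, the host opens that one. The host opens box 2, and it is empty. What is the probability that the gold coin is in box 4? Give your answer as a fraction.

Apply Bayes' rule, conditioning on where the gold coin actually is.
If it is in any of boxes 1, 3, and 4 (prior 1/4 each): box 2 is available, opened with probability 7/8; weight (1/4)·(7/8) = 7/32 each.
If it is in box 2 (prior 1/4): the host opened box 2, so this case is ruled out; weight (1/4)·0 = 0.
The weights sum to 21/32.
So P(the gold coin in box 4 | the host opened box 2) = (7/32) / (21/32) = 1/3.

1/3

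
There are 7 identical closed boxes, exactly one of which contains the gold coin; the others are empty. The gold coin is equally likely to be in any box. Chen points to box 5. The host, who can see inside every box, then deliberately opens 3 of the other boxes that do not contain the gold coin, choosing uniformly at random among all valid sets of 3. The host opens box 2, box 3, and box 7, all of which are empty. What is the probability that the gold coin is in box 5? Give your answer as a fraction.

Apply Bayes' rule, conditioning on where the gold coin actually is.
If it is in any of boxes 1, 4, and 6 (prior 1/7 each): the host has 10 equally likely choices, so probability 1/10; weight (1/7)·(1/10) = 1/70 each.
If it is in any of boxes 2, 3, and 7 (prior 1/7 each): that box was opened and seen not to hold the prize — ruled out; weight (1/7)·0 = 0 each.
If it is in box 5 (prior 1/7): the host has 20 equally likely choices, so probability 1/20; weight (1/7)·(1/20) = 1/140.
The weights sum to 1/20.
So P(the gold coin in box 5 | the host opened box 2, box 3, and box 7) = (1/140) / (1/20) = 1/7.

1/7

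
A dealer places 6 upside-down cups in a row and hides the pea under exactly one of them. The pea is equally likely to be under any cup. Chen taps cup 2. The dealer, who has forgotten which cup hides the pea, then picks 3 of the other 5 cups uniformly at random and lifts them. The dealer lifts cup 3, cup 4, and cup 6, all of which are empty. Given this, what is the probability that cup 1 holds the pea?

1/3

Apply Bayes' rule, conditioning on where the pea actually is.
If it is under any of cups 1, 2, and 5 (prior 1/6 each): the dealer picks exactly this set with probability 1/10 regardless, and none is the prize; weight (1/6)·(1/10) = 1/60 each.
If it is under any of cups 3, 4, and 6 (prior 1/6 each): that cup was opened and seen not to hold the prize — ruled out; weight (1/6)·0 = 0 each.
The weights sum to 1/20.
So P(the pea under cup 1 | the dealer opened cup 3, cup 4, and cup 6) = (1/60) / (1/20) = 1/3.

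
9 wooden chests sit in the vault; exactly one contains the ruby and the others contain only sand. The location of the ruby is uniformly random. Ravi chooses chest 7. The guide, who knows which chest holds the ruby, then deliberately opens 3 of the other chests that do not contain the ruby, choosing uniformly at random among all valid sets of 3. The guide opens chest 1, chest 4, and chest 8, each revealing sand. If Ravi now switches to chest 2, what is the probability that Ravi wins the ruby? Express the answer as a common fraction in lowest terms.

Apply Bayes' rule, conditioning on where the ruby actually is.
If it is in any of chests 1, 4, and 8 (prior 1/9 each): that chest was opened and seen not to hold the prize — ruled out; weight (1/9)·0 = 0 each.
If it is in any of chests 2, 3, 5, 6, and 9 (prior 1/9 each): the guide has 35 equally likely choices, so probability 1/35; weight (1/9)·(1/35) = 1/315 each.
If it is in chest 7 (prior 1/9): the guide has 56 equally likely choices, so probability 1/56; weight (1/9)·(1/56) = 1/504.
The weights sum to 1/56.
So P(the ruby in chest 2 | the guide opened chest 1, chest 4, and chest 8) = (1/315) / (1/56) = 8/45.

8/45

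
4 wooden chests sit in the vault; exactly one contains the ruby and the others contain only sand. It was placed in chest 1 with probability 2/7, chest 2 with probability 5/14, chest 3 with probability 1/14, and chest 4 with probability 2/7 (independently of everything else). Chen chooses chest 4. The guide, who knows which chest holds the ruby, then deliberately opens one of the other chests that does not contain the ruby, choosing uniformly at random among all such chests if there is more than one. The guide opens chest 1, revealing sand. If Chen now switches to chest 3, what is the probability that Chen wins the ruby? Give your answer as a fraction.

Consider each possible location of the ruby in turn.
If it is in chest 1 (prior 2/7): the guide opened chest 1, so this case is ruled out; weight (2/7)·0 = 0.
If it is in chest 2 (prior 5/14): the guide has 2 equally likely choices, so probability 1/2; weight (5/14)·(1/2) = 5/28.
If it is in chest 3 (prior 1/14): the guide has 2 equally likely choices, so probability 1/2; weight (1/14)·(1/2) = 1/28.
If it is in chest 4 (prior 2/7): the guide has 3 equally likely choices, so probability 1/3; weight (2/7)·(1/3) = 2/21.
The weights sum to 13/42.
So P(the ruby in chest 3 | the guide opened chest 1) = (1/28) / (13/42) = 3/26.

3/26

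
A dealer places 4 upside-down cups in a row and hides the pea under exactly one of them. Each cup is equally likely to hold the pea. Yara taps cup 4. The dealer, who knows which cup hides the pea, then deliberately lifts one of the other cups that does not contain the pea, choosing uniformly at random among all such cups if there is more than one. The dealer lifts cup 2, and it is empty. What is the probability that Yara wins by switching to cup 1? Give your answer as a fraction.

3/8

Condition on the true location of the pea.
If it is under either of cups 1 and 3 (prior 1/4 each): the dealer has 2 equally likely choices, so probability 1/2; weight (1/4)·(1/2) = 1/8 each.
If it is under cup 2 (prior 1/4): the dealer opened cup 2, so this case is ruled out; weight (1/4)·0 = 0.
If it is under cup 4 (prior 1/4): the dealer has 3 equally likely choices, so probability 1/3; weight (1/4)·(1/3) = 1/12.
The weights sum to 1/3.
So P(the pea under cup 1 | the dealer opened cup 2) = (1/8) / (1/3) = 3/8.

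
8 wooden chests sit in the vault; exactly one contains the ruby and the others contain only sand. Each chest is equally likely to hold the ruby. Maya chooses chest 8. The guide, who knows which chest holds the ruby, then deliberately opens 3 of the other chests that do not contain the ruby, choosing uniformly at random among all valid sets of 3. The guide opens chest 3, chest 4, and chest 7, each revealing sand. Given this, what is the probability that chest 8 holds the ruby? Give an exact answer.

1/8

Apply Bayes' rule, conditioning on where the ruby actually is.
If it is in any of chests 1, 2, 5, and 6 (prior 1/8 each): the guide has 20 equally likely choices, so probability 1/20; weight (1/8)·(1/20) = 1/160 each.
If it is in any of chests 3, 4, and 7 (prior 1/8 each): that chest was opened and seen not to hold the prize — ruled out; weight (1/8)·0 = 0 each.
If it is in chest 8 (prior 1/8): the guide has 35 equally likely choices, so probability 1/35; weight (1/8)·(1/35) = 1/280.
The weights sum to 1/35.
So P(the ruby in chest 8 | the guide opened chest 3, chest 4, and chest 7) = (1/280) / (1/35) = 1/8.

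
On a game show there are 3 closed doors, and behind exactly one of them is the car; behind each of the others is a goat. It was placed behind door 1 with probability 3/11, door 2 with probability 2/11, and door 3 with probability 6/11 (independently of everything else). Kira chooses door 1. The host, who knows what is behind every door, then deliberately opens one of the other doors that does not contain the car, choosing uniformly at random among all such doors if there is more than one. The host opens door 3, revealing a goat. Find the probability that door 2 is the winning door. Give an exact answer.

Apply Bayes' rule, conditioning on where the car actually is.
If it is behind door 1 (prior 3/11): the host has 2 equally likely choices, so probability 1/2; weight (3/11)·(1/2) = 3/22.
If it is behind door 2 (prior 2/11): the host has no choice, probability 1; weight (2/11)·1 = 2/11.
If it is behind door 3 (prior 6/11): the host opened door 3, so this case is ruled out; weight (6/11)·0 = 0.
The weights sum to 7/22.
So P(the car behind door 2 | the host opened door 3) = (2/11) / (7/22) = 4/7.

4/7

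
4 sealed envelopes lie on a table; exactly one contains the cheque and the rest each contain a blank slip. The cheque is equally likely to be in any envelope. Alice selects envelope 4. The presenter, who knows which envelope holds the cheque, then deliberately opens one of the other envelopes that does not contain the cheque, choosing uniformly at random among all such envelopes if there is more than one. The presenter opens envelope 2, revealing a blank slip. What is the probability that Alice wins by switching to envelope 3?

Consider each possible location of the cheque in turn.
If it is in either of envelopes 1 and 3 (prior 1/4 each): the presenter has 2 equally likely choices, so probability 1/2; weight (1/4)·(1/2) = 1/8 each.
If it is in envelope 2 (prior 1/4): the presenter opened envelope 2, so this case is ruled out; weight (1/4)·0 = 0.
If it is in envelope 4 (prior 1/4): the presenter has 3 equally likely choices, so probability 1/3; weight (1/4)·(1/3) = 1/12.
The weights sum to 1/3.
So P(the cheque in envelope 3 | the presenter opened envelope 2) = (1/8) / (1/3) = 3/8.

3/8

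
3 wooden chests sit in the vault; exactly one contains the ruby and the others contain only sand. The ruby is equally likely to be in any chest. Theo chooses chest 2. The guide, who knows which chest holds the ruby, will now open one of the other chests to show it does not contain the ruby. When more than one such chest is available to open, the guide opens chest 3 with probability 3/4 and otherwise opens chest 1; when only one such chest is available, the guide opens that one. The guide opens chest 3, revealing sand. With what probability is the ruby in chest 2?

Apply Bayes' rule, conditioning on where the ruby actually is.
If it is in chest 1 (prior 1/3): only chest 3 is available, probability 1; weight (1/3)·1 = 1/3.
If it is in chest 2 (prior 1/3): chest 3 is available, opened with probability 3/4; weight (1/3)·(3/4) = 1/4.
If it is in chest 3 (prior 1/3): the guide opened chest 3, so this case is ruled out; weight (1/3)·0 = 0.
The weights sum to 7/12.
So P(the ruby in chest 2 | the guide opened chest 3) = (1/4) / (7/12) = 3/7.

3/7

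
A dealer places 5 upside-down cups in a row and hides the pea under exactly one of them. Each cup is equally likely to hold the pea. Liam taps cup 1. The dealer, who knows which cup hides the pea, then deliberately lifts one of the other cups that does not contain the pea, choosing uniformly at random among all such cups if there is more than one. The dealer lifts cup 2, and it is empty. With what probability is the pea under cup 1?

Condition on the true location of the pea.
If it is under cup 1 (prior 1/5): the dealer has 4 equally likely choices, so probability 1/4; weight (1/5)·(1/4) = 1/20.
If it is under cup 2 (prior 1/5): the dealer opened cup 2, so this case is ruled out; weight (1/5)·0 = 0.
If it is under any of cups 3, 4, and 5 (prior 1/5 each): the dealer has 3 equally likely choices, so probability 1/3; weight (1/5)·(1/3) = 1/15 each.
The weights sum to 1/4.
So P(the pea under cup 1 | the dealer opened cup 2) = (1/20) / (1/4) = 1/5.

1/5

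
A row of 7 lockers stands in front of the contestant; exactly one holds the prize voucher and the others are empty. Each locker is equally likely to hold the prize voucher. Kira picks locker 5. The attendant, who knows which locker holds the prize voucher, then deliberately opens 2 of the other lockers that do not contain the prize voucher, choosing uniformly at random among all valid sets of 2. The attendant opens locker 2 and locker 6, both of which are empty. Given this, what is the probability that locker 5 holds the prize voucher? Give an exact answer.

1/7

Apply Bayes' rule, conditioning on where the prize voucher actually is.
If it is in any of lockers 1, 3, 4, and 7 (prior 1/7 each): the attendant has 10 equally likely choices, so probability 1/10; weight (1/7)·(1/10) = 1/70 each.
If it is in either of lockers 2 and 6 (prior 1/7 each): that locker was opened and seen not to hold the prize — ruled out; weight (1/7)·0 = 0 each.
If it is in locker 5 (prior 1/7): the attendant has 15 equally likely choices, so probability 1/15; weight (1/7)·(1/15) = 1/105.
The weights sum to 1/15.
So P(the prize voucher in locker 5 | the attendant opened locker 2 and locker 6) = (1/105) / (1/15) = 1/7.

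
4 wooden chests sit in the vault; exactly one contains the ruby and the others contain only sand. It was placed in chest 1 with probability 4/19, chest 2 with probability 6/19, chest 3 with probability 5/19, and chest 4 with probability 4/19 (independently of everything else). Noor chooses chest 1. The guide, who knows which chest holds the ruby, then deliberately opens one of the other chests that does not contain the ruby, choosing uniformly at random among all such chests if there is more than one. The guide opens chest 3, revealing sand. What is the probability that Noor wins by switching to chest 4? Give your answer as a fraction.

6/19

Consider each possible location of the ruby in turn.
If it is in chest 1 (prior 4/19): the guide has 3 equally likely choices, so probability 1/3; weight (4/19)·(1/3) = 4/57.
If it is in chest 2 (prior 6/19): the guide has 2 equally likely choices, so probability 1/2; weight (6/19)·(1/2) = 3/19.
If it is in chest 3 (prior 5/19): the guide opened chest 3, so this case is ruled out; weight (5/19)·0 = 0.
If it is in chest 4 (prior 4/19): the guide has 2 equally likely choices, so probability 1/2; weight (4/19)·(1/2) = 2/19.
The weights sum to 1/3.
So P(the ruby in chest 4 | the guide opened chest 3) = (2/19) / (1/3) = 6/19.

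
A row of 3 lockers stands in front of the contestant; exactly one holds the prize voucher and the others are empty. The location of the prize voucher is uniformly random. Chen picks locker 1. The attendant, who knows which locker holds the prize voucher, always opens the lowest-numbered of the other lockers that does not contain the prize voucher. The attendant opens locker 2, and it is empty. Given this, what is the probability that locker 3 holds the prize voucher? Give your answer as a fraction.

1/2

Apply Bayes' rule, conditioning on where the prize voucher actually is.
If it is in either of lockers 1 and 3 (prior 1/3 each): locker 2 is the lowest-numbered option available, probability 1; weight (1/3)·1 = 1/3 each.
If it is in locker 2 (prior 1/3): the attendant opened locker 2, so this case is ruled out; weight (1/3)·0 = 0.
The weights sum to 2/3.
So P(the prize voucher in locker 3 | the attendant opened locker 2) = (1/3) / (2/3) = 1/2.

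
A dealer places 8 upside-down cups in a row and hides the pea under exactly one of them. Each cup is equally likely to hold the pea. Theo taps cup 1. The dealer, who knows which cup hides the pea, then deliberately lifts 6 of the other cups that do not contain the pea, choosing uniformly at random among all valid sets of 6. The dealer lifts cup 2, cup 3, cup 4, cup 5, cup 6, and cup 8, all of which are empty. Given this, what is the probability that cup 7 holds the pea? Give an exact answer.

Consider each possible location of the pea in turn.
If it is under cup 1 (prior 1/8): the dealer has 7 equally likely choices, so probability 1/7; weight (1/8)·(1/7) = 1/56.
If it is under any of cups 2, 3, 4, 5, 6, and 8 (prior 1/8 each): that cup was opened and seen not to hold the prize — ruled out; weight (1/8)·0 = 0 each.
If it is under cup 7 (prior 1/8): the dealer has no choice, probability 1; weight (1/8)·1 = 1/8.
The weights sum to 1/7.
So P(the pea under cup 7 | the dealer opened cup 2, cup 3, cup 4, cup 5, cup 6, and cup 8) = (1/8) / (1/7) = 7/8.

7/8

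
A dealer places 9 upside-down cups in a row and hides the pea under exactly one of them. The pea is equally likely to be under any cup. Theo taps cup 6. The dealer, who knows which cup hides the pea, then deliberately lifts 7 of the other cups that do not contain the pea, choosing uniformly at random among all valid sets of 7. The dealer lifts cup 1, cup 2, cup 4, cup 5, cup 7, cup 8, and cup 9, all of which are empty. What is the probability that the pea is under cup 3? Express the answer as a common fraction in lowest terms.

8/9

Consider each possible location of the pea in turn.
If it is under any of cups 1, 2, 4, 5, 7, 8, and 9 (prior 1/9 each): that cup was opened and seen not to hold the prize — ruled out; weight (1/9)·0 = 0 each.
If it is under cup 3 (prior 1/9): the dealer has no choice, probability 1; weight (1/9)·1 = 1/9.
If it is under cup 6 (prior 1/9): the dealer has 8 equally likely choices, so probability 1/8; weight (1/9)·(1/8) = 1/72.
The weights sum to 1/8.
So P(the pea under cup 3 | the dealer opened cup 1, cup 2, cup 4, cup 5, cup 7, cup 8, and cup 9) = (1/9) / (1/8) = 8/9.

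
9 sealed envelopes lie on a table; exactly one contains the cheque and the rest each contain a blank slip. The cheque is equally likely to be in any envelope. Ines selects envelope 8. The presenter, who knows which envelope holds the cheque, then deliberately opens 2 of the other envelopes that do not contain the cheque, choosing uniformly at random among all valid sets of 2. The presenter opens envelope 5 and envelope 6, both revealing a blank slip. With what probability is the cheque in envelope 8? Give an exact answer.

Condition on the true location of the cheque.
If it is in any of envelopes 1, 2, 3, 4, 7, and 9 (prior 1/9 each): the presenter has 21 equally likely choices, so probability 1/21; weight (1/9)·(1/21) = 1/189 each.
If it is in either of envelopes 5 and 6 (prior 1/9 each): that envelope was opened and seen not to hold the prize — ruled out; weight (1/9)·0 = 0 each.
If it is in envelope 8 (prior 1/9): the presenter has 28 equally likely choices, so probability 1/28; weight (1/9)·(1/28) = 1/252.
The weights sum to 1/28.
So P(the cheque in envelope 8 | the presenter opened envelope 5 and envelope 6) = (1/252) / (1/28) = 1/9.

1/9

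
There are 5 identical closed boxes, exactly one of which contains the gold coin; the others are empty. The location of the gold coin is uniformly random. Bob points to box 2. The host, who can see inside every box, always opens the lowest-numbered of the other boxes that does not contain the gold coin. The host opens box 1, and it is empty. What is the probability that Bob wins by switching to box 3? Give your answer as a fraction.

1/4

Apply Bayes' rule, conditioning on where the gold coin actually is.
If it is in box 1 (prior 1/5): the host opened box 1, so this case is ruled out; weight (1/5)·0 = 0.
If it is in any of boxes 2, 3, 4, and 5 (prior 1/5 each): box 1 is the lowest-numbered option available, probability 1; weight (1/5)·1 = 1/5 each.
The weights sum to 4/5.
So P(the gold coin in box 3 | the host opened box 1) = (1/5) / (4/5) = 1/4.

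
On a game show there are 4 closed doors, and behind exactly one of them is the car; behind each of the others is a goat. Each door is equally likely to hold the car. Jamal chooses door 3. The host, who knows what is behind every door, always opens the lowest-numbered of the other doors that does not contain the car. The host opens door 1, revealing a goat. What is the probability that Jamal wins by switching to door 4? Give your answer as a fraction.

Consider each possible location of the car in turn.
If it is behind door 1 (prior 1/4): the host opened door 1, so this case is ruled out; weight (1/4)·0 = 0.
If it is behind any of doors 2, 3, and 4 (prior 1/4 each): door 1 is the lowest-numbered option available, probability 1; weight (1/4)·1 = 1/4 each.
The weights sum to 3/4.
So P(the car behind door 4 | the host opened door 1) = (1/4) / (3/4) = 1/3.

1/3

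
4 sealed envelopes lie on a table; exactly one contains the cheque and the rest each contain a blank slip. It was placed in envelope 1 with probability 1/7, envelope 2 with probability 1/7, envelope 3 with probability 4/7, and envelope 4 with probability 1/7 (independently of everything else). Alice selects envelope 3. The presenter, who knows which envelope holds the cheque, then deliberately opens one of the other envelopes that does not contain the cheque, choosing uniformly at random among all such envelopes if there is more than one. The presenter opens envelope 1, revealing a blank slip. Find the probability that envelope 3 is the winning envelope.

4/7

Condition on the true location of the cheque.
If it is in envelope 1 (prior 1/7): the presenter opened envelope 1, so this case is ruled out; weight (1/7)·0 = 0.
If it is in either of envelopes 2 and 4 (prior 1/7 each): the presenter has 2 equally likely choices, so probability 1/2; weight (1/7)·(1/2) = 1/14 each.
If it is in envelope 3 (prior 4/7): the presenter has 3 equally likely choices, so probability 1/3; weight (4/7)·(1/3) = 4/21.
The weights sum to 1/3.
So P(the cheque in envelope 3 | the presenter opened envelope 1) = (4/21) / (1/3) = 4/7.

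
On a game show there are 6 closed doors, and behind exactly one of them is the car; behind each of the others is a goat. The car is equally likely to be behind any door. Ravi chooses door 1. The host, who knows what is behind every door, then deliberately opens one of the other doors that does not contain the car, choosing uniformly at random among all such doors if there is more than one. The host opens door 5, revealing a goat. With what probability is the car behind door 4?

Consider each possible location of the car in turn.
If it is behind door 1 (prior 1/6): the host has 5 equally likely choices, so probability 1/5; weight (1/6)·(1/5) = 1/30.
If it is behind any of doors 2, 3, 4, and 6 (prior 1/6 each): the host has 4 equally likely choices, so probability 1/4; weight (1/6)·(1/4) = 1/24 each.
If it is behind door 5 (prior 1/6): the host opened door 5, so this case is ruled out; weight (1/6)·0 = 0.
The weights sum to 1/5.
So P(the car behind door 4 | the host opened door 5) = (1/24) / (1/5) = 5/24.

5/24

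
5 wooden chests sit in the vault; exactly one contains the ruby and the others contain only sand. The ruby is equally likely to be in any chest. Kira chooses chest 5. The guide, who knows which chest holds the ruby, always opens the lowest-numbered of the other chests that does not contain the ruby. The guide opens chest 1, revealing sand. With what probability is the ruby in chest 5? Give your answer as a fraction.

1/4

Consider each possible location of the ruby in turn.
If it is in chest 1 (prior 1/5): the guide opened chest 1, so this case is ruled out; weight (1/5)·0 = 0.
If it is in any of chests 2, 3, 4, and 5 (prior 1/5 each): chest 1 is the lowest-numbered option available, probability 1; weight (1/5)·1 = 1/5 each.
The weights sum to 4/5.
So P(the ruby in chest 5 | the guide opened chest 1) = (1/5) / (4/5) = 1/4.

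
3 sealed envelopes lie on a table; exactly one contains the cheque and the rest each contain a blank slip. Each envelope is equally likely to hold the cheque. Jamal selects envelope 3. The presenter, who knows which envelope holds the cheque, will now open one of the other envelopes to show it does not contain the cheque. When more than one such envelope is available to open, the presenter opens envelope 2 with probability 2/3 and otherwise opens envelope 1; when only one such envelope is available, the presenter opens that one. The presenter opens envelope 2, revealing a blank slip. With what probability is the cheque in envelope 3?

Consider each possible location of the cheque in turn.
If it is in envelope 1 (prior 1/3): only envelope 2 is available, probability 1; weight (1/3)·1 = 1/3.
If it is in envelope 2 (prior 1/3): the presenter opened envelope 2, so this case is ruled out; weight (1/3)·0 = 0.
If it is in envelope 3 (prior 1/3): envelope 2 is available, opened with probability 2/3; weight (1/3)·(2/3) = 2/9.
The weights sum to 5/9.
So P(the cheque in envelope 3 | the presenter opened envelope 2) = (2/9) / (5/9) = 2/5.

2/5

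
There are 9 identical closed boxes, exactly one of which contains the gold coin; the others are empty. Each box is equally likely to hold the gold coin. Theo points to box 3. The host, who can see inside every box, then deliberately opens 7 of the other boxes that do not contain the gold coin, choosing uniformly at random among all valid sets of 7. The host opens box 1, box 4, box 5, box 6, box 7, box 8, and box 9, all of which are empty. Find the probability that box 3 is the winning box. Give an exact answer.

1/9

Consider each possible location of the gold coin in turn.
If it is in any of boxes 1, 4, 5, 6, 7, 8, and 9 (prior 1/9 each): that box was opened and seen not to hold the prize — ruled out; weight (1/9)·0 = 0 each.
If it is in box 2 (prior 1/9): the host has no choice, probability 1; weight (1/9)·1 = 1/9.
If it is in box 3 (prior 1/9): the host has 8 equally likely choices, so probability 1/8; weight (1/9)·(1/8) = 1/72.
The weights sum to 1/8.
So P(the gold coin in box 3 | the host opened box 1, box 4, box 5, box 6, box 7, box 8, and box 9) = (1/72) / (1/8) = 1/9.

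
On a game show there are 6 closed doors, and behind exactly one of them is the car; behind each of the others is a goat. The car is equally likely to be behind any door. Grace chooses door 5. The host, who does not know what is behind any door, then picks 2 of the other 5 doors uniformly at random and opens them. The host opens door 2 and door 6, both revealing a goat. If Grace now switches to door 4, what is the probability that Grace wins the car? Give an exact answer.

Condition on the true location of the car.
If it is behind any of doors 1, 3, 4, and 5 (prior 1/6 each): the host picks exactly this set with probability 1/10 regardless, and none is the prize; weight (1/6)·(1/10) = 1/60 each.
If it is behind either of doors 2 and 6 (prior 1/6 each): that door was opened and seen not to hold the prize — ruled out; weight (1/6)·0 = 0 each.
The weights sum to 1/15.
So P(the car behind door 4 | the host opened door 2 and door 6) = (1/60) / (1/15) = 1/4.

1/4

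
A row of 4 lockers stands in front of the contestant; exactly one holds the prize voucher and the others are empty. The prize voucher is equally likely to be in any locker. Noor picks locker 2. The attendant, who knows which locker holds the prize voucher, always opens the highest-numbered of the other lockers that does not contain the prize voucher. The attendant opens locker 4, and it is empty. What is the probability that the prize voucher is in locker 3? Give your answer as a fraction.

1/3

Consider each possible location of the prize voucher in turn.
If it is in any of lockers 1, 2, and 3 (prior 1/4 each): locker 4 is the highest-numbered option available, probability 1; weight (1/4)·1 = 1/4 each.
If it is in locker 4 (prior 1/4): the attendant opened locker 4, so this case is ruled out; weight (1/4)·0 = 0.
The weights sum to 3/4.
So P(the prize voucher in locker 3 | the attendant opened locker 4) = (1/4) / (3/4) = 1/3.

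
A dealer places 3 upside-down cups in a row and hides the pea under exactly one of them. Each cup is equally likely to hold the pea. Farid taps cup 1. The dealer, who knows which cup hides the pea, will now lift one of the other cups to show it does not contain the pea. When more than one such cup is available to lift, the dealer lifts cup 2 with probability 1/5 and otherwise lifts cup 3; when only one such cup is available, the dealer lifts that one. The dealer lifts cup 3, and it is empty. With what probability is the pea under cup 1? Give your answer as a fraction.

Condition on the true location of the pea.
If it is under cup 1 (prior 1/3): cup 2 is available but not opened, probability 4/5; weight (1/3)·(4/5) = 4/15.
If it is under cup 2 (prior 1/3): only cup 3 is available, probability 1; weight (1/3)·1 = 1/3.
If it is under cup 3 (prior 1/3): the dealer opened cup 3, so this case is ruled out; weight (1/3)·0 = 0.
The weights sum to 3/5.
So P(the pea under cup 1 | the dealer opened cup 3) = (4/15) / (3/5) = 4/9.

4/9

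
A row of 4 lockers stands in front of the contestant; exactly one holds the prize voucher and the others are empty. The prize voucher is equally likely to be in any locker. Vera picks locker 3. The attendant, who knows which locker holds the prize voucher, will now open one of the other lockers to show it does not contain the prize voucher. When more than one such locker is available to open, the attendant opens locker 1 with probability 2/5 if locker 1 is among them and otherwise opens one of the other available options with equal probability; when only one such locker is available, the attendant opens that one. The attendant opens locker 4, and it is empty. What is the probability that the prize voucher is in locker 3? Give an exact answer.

3/14

Consider each possible location of the prize voucher in turn.
If it is in locker 1 (prior 1/4): locker 1 holds the prize so is unavailable; the attendant chooses uniformly among the 2 others, probability 1/2; weight (1/4)·(1/2) = 1/8.
If it is in locker 2 (prior 1/4): locker 1 is available but not opened, probability 3/5; weight (1/4)·(3/5) = 3/20.
If it is in locker 3 (prior 1/4): locker 1 is available but not opened; locker 4 gets probability (1 − 2/5)/2 = 3/10; weight (1/4)·(3/10) = 3/40.
If it is in locker 4 (prior 1/4): the attendant opened locker 4, so this case is ruled out; weight (1/4)·0 = 0.
The weights sum to 7/20.
So P(the prize voucher in locker 3 | the attendant opened locker 4) = (3/40) / (7/20) = 3/14.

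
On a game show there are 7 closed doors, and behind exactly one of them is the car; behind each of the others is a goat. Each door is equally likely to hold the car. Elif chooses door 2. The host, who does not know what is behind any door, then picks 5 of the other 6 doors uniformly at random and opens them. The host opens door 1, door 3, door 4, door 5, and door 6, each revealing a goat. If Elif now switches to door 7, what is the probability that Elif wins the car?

1/2

Apply Bayes' rule, conditioning on where the car actually is.
If it is behind any of doors 1, 3, 4, 5, and 6 (prior 1/7 each): that door was opened and seen not to hold the prize — ruled out; weight (1/7)·0 = 0 each.
If it is behind either of doors 2 and 7 (prior 1/7 each): the host picks exactly this set with probability 1/6 regardless, and none is the prize; weight (1/7)·(1/6) = 1/42 each.
The weights sum to 1/21.
So P(the car behind door 7 | the host opened door 1, door 3, door 4, door 5, and door 6) = (1/42) / (1/21) = 1/2.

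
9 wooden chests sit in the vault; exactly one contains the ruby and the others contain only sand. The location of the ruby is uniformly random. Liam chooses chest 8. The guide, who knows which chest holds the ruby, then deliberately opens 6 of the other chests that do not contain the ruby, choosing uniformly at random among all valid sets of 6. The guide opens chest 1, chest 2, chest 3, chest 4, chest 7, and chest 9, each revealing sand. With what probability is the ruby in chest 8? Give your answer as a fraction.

Consider each possible location of the ruby in turn.
If it is in any of chests 1, 2, 3, 4, 7, and 9 (prior 1/9 each): that chest was opened and seen not to hold the prize — ruled out; weight (1/9)·0 = 0 each.
If it is in either of chests 5 and 6 (prior 1/9 each): the guide has 7 equally likely choices, so probability 1/7; weight (1/9)·(1/7) = 1/63 each.
If it is in chest 8 (prior 1/9): the guide has 28 equally likely choices, so probability 1/28; weight (1/9)·(1/28) = 1/252.
The weights sum to 1/28.
So P(the ruby in chest 8 | the guide opened chest 1, chest 2, chest 3, chest 4, chest 7, and chest 9) = (1/252) / (1/28) = 1/9.

1/9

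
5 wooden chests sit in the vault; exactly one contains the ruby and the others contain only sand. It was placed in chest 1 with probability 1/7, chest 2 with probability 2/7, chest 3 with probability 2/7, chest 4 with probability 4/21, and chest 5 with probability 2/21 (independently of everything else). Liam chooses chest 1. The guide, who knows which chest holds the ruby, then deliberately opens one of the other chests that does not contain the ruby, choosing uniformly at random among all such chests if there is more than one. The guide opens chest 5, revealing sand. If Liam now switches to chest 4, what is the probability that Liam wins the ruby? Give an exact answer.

16/73

Condition on the true location of the ruby.
If it is in chest 1 (prior 1/7): the guide has 4 equally likely choices, so probability 1/4; weight (1/7)·(1/4) = 1/28.
If it is in either of chests 2 and 3 (prior 2/7 each): the guide has 3 equally likely choices, so probability 1/3; weight (2/7)·(1/3) = 2/21 each.
If it is in chest 4 (prior 4/21): the guide has 3 equally likely choices, so probability 1/3; weight (4/21)·(1/3) = 4/63.
If it is in chest 5 (prior 2/21): the guide opened chest 5, so this case is ruled out; weight (2/21)·0 = 0.
The weights sum to 73/252.
So P(the ruby in chest 4 | the guide opened chest 5) = (4/63) / (73/252) = 16/73.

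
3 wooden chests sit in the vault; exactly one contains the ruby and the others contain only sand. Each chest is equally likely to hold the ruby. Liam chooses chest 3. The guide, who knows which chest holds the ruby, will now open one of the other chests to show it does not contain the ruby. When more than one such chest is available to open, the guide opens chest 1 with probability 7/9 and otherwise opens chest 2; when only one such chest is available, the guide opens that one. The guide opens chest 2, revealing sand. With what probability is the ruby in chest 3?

Apply Bayes' rule, conditioning on where the ruby actually is.
If it is in chest 1 (prior 1/3): only chest 2 is available, probability 1; weight (1/3)·1 = 1/3.
If it is in chest 2 (prior 1/3): the guide opened chest 2, so this case is ruled out; weight (1/3)·0 = 0.
If it is in chest 3 (prior 1/3): chest 1 is available but not opened, probability 2/9; weight (1/3)·(2/9) = 2/27.
The weights sum to 11/27.
So P(the ruby in chest 3 | the guide opened chest 2) = (2/27) / (11/27) = 2/11.

2/11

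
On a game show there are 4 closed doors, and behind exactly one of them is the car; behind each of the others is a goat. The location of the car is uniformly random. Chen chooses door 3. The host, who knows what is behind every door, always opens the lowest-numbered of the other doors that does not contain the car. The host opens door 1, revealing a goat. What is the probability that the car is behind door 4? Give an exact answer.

Consider each possible location of the car in turn.
If it is behind door 1 (prior 1/4): the host opened door 1, so this case is ruled out; weight (1/4)·0 = 0.
If it is behind any of doors 2, 3, and 4 (prior 1/4 each): door 1 is the lowest-numbered option available, probability 1; weight (1/4)·1 = 1/4 each.
The weights sum to 3/4.
So P(the car behind door 4 | the host opened door 1) = (1/4) / (3/4) = 1/3.

1/3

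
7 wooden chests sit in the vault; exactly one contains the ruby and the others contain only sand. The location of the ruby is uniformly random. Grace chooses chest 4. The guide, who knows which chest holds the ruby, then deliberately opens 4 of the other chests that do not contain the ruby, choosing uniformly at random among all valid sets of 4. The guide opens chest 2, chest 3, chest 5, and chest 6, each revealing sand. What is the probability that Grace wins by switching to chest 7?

Consider each possible location of the ruby in turn.
If it is in either of chests 1 and 7 (prior 1/7 each): the guide has 5 equally likely choices, so probability 1/5; weight (1/7)·(1/5) = 1/35 each.
If it is in any of chests 2, 3, 5, and 6 (prior 1/7 each): that chest was opened and seen not to hold the prize — ruled out; weight (1/7)·0 = 0 each.
If it is in chest 4 (prior 1/7): the guide has 15 equally likely choices, so probability 1/15; weight (1/7)·(1/15) = 1/105.
The weights sum to 1/15.
So P(the ruby in chest 7 | the guide opened chest 2, chest 3, chest 5, and chest 6) = (1/35) / (1/15) = 3/7.

3/7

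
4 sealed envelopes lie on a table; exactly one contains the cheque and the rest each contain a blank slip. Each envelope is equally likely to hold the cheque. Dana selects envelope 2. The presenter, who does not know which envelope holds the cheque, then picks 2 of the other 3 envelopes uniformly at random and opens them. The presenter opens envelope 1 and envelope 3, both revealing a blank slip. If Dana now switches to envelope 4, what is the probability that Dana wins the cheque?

1/2

Consider each possible location of the cheque in turn.
If it is in either of envelopes 1 and 3 (prior 1/4 each): that envelope was opened and seen not to hold the prize — ruled out; weight (1/4)·0 = 0 each.
If it is in either of envelopes 2 and 4 (prior 1/4 each): the presenter picks exactly this set with probability 1/3 regardless, and none is the prize; weight (1/4)·(1/3) = 1/12 each.
The weights sum to 1/6.
So P(the cheque in envelope 4 | the presenter opened envelope 1 and envelope 3) = (1/12) / (1/6) = 1/2.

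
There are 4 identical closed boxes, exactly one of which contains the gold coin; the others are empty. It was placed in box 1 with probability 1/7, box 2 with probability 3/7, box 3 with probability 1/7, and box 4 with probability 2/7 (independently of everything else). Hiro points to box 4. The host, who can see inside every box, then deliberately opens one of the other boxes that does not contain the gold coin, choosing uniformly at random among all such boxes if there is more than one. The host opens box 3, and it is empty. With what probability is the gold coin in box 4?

Consider each possible location of the gold coin in turn.
If it is in box 1 (prior 1/7): the host has 2 equally likely choices, so probability 1/2; weight (1/7)·(1/2) = 1/14.
If it is in box 2 (prior 3/7): the host has 2 equally likely choices, so probability 1/2; weight (3/7)·(1/2) = 3/14.
If it is in box 3 (prior 1/7): the host opened box 3, so this case is ruled out; weight (1/7)·0 = 0.
If it is in box 4 (prior 2/7): the host has 3 equally likely choices, so probability 1/3; weight (2/7)·(1/3) = 2/21.
The weights sum to 8/21.
So P(the gold coin in box 4 | the host opened box 3) = (2/21) / (8/21) = 1/4.

1/4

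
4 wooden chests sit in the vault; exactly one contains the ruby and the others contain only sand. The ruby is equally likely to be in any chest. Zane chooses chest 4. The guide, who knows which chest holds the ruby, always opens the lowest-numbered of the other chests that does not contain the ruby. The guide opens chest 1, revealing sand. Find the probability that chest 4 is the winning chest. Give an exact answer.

1/3

Apply Bayes' rule, conditioning on where the ruby actually is.
If it is in chest 1 (prior 1/4): the guide opened chest 1, so this case is ruled out; weight (1/4)·0 = 0.
If it is in any of chests 2, 3, and 4 (prior 1/4 each): chest 1 is the lowest-numbered option available, probability 1; weight (1/4)·1 = 1/4 each.
The weights sum to 3/4.
So P(the ruby in chest 4 | the guide opened chest 1) = (1/4) / (3/4) = 1/3.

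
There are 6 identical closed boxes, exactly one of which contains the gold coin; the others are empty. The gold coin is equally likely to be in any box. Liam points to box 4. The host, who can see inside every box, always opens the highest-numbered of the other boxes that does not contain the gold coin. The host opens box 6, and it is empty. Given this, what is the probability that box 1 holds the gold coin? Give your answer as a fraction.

Condition on the true location of the gold coin.
If it is in any of boxes 1, 2, 3, 4, and 5 (prior 1/6 each): box 6 is the highest-numbered option available, probability 1; weight (1/6)·1 = 1/6 each.
If it is in box 6 (prior 1/6): the host opened box 6, so this case is ruled out; weight (1/6)·0 = 0.
The weights sum to 5/6.
So P(the gold coin in box 1 | the host opened box 6) = (1/6) / (5/6) = 1/5.

1/5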